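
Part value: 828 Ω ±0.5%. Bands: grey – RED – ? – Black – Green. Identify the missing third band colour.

grey

828 Ω = 828 × 10^0.
The third band gives digit 8 of the significand, and 8 is grey.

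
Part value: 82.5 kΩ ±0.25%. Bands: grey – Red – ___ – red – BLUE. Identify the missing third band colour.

green

82500 Ω = 825 × 10^2.
The third band gives digit 5 of the significand, and 5 is green.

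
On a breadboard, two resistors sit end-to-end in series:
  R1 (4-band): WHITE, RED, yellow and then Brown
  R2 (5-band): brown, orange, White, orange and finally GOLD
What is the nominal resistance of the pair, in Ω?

R1: white, red → 92; yellow ×10^4 → 920000 Ω.
R2: brown, orange, white → 139; orange ×10^3 → 139000 Ω.
Series: 920000 + 139000 = 1059000 Ω.

1059000 Ω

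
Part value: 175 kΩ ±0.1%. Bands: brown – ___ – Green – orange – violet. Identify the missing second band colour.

175000 Ω = 175 × 10^3.
The second band gives digit 7 of the significand, and 7 is violet.

violet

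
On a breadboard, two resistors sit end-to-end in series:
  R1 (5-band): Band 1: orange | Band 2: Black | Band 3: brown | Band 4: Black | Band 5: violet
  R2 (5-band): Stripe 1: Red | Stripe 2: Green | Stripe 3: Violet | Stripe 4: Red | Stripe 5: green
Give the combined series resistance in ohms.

26001 Ω

R1: orange, black, brown → 301; black ×1 → 301 Ω.
R2: red, green, violet → 257; red ×10^2 → 25700 Ω.
Series: 301 + 25700 = 26001 Ω.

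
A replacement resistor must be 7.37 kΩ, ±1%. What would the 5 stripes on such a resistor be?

7370 Ω = 737 × 10^1.
7 → violet
3 → orange
7 → violet
Multiplier 10^1 → brown.
±1% tolerance → brown.

violet, orange, violet, brown, brown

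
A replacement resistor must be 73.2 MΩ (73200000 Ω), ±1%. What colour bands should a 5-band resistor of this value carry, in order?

violet, orange, red, green, brown

73200000 Ω = 732 × 10^5.
7 → violet
3 → orange
2 → red
Multiplier 10^5 → green.
±1% tolerance → brown.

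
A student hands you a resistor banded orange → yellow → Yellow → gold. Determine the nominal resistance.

340000 Ω

Orange → 3 (first significant figure)
Yellow → 4 (second significant figure)
Yellow → ×10^4 multiplier
34 × 10000 = 340000 Ω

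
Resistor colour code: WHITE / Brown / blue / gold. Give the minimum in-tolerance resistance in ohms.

86450000 Ω

White → 9 (first significant figure)
Brown → 1 (second significant figure)
Blue → ×10^6 multiplier
Gold → ±5% tolerance
91 × 1000000 = 91000000 Ω
Minimum = 91000000 × (1 − 5/100) = 86450000 Ω.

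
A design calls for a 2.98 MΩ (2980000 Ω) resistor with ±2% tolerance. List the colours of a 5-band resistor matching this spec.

2980000 Ω = 298 × 10^4.
2 → red
9 → white
8 → grey
Multiplier 10^4 → yellow.
±2% tolerance → red.

red, white, grey, yellow, red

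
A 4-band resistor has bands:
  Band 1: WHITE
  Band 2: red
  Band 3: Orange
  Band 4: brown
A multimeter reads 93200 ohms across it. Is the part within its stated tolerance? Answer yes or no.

no

White → 9 (first significant figure)
Red → 2 (second significant figure)
Orange → ×10^3 multiplier
Brown → ±1% tolerance
92 × 1000 = 92000 Ω
Allowed range: 91080 Ω to 92920 Ω.
93200 ohms lies outside that range.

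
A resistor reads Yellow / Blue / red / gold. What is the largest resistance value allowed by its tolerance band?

4830 Ω

Yellow → 4 (first significant figure)
Blue → 6 (second significant figure)
Red → ×10^2 multiplier
Gold → ±5% tolerance
46 × 100 = 4600 Ω
Largest = 4600 × (1 + 5/100) = 4830 Ω.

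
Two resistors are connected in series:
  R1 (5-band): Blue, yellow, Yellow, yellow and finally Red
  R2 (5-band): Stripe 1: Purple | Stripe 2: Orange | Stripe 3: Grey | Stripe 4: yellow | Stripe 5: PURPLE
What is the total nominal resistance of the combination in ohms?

R1: blue, yellow, yellow → 644; yellow ×10^4 → 6440000 Ω.
R2: violet, orange, grey → 738; yellow ×10^4 → 7380000 Ω.
Series: 6440000 + 7380000 = 13820000 Ω.

13820000 Ω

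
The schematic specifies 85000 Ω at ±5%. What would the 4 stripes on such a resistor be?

85000 Ω = 85 × 10^3.
8 → grey
5 → green
Multiplier 10^3 → orange.
±5% tolerance → gold.

grey, green, orange, gold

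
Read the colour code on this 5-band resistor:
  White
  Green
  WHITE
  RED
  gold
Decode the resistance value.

White → 9 (first significant figure)
Green → 5 (second significant figure)
White → 9 (third significant figure)
Red → ×10^2 multiplier
959 × 100 = 95900 Ω

95900 Ω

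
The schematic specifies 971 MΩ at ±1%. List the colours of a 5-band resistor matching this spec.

971000000 Ω = 971 × 10^6.
9 → white
7 → violet
1 → brown
Multiplier 10^6 → blue.
±1% tolerance → brown.

white, violet, brown, blue, brown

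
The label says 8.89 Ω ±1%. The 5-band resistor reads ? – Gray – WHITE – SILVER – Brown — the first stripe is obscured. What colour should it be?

8.89 Ω = 889 × 10^-2.
The first band gives digit 8 of the significand, and 8 is grey.

grey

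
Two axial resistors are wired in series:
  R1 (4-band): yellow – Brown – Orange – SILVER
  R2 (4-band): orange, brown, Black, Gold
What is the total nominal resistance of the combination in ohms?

R1: yellow, brown → 41; orange ×10^3 → 41000 Ω.
R2: orange, brown → 31; black ×1 → 31 Ω.
Series: 41000 + 31 = 41031 Ω.

41031 Ω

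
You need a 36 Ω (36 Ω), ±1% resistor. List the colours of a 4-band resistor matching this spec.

36 Ω = 36 × 10^0.
3 → orange
6 → blue
Multiplier 10^0 → black.
±1% tolerance → brown.

orange, blue, black, brown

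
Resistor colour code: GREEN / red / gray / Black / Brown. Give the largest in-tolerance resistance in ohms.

Green → 5 (first significant figure)
Red → 2 (second significant figure)
Grey → 8 (third significant figure)
Black → ×1 multiplier
Brown → ±1% tolerance
528 × 1 = 528 Ω
Largest = 528 × (1 + 1/100) = 533.28 Ω.

533.28 Ω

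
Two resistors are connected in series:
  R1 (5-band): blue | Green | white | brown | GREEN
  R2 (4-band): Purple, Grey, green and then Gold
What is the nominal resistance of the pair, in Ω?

R1: blue, green, white → 659; brown ×10 → 6590 Ω.
R2: violet, grey → 78; green ×10^5 → 7800000 Ω.
Series: 6590 + 7800000 = 7806590 Ω.

7806590 Ω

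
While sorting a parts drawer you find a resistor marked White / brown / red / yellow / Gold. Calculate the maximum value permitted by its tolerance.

9576000 Ω

White → 9 (first significant figure)
Brown → 1 (second significant figure)
Red → 2 (third significant figure)
Yellow → ×10^4 multiplier
Gold → ±5% tolerance
912 × 10000 = 9120000 Ω
Maximum = 9120000 × (1 + 5/100) = 9576000 Ω.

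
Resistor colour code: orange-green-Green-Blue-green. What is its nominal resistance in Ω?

355000000 Ω

Orange → 3 (first significant figure)
Green → 5 (second significant figure)
Green → 5 (third significant figure)
Blue → ×10^6 multiplier
355 × 1000000 = 355000000 Ω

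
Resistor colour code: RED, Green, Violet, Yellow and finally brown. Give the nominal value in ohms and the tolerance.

2570000 Ω ±1%

Red → 2 (first significant figure)
Green → 5 (second significant figure)
Violet → 7 (third significant figure)
Yellow → ×10^4 multiplier
Brown → ±1% tolerance
257 × 10000 = 2570000 Ω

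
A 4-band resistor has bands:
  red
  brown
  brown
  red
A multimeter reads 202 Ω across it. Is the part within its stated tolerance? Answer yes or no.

no

Red → 2 (first significant figure)
Brown → 1 (second significant figure)
Brown → ×10 multiplier
Red → ±2% tolerance
21 × 10 = 210 Ω
Allowed range: 205.8 Ω to 214.2 Ω.
202 Ω lies outside that range.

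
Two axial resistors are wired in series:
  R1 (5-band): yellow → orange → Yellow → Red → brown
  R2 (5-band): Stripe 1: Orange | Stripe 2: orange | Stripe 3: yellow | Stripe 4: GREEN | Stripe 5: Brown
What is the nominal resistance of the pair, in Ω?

R1: yellow, orange, yellow → 434; red ×10^2 → 43400 Ω.
R2: orange, orange, yellow → 334; green ×10^5 → 33400000 Ω.
Series: 43400 + 33400000 = 33443400 Ω.

33443400 Ω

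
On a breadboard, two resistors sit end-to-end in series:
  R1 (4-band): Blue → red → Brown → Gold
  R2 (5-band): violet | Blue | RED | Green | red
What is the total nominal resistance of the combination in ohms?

76200620 Ω

R1: blue, red → 62; brown ×10 → 620 Ω.
R2: violet, blue, red → 762; green ×10^5 → 76200000 Ω.
Series: 620 + 76200000 = 76200620 Ω.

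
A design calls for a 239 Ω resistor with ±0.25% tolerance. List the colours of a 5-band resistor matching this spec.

239 Ω = 239 × 10^0.
2 → red
3 → orange
9 → white
Multiplier 10^0 → black.
±0.25% tolerance → blue.

red, orange, white, black, blue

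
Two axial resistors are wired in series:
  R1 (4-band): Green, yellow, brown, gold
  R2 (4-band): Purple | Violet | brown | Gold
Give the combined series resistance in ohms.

R1: green, yellow → 54; brown ×10 → 540 Ω.
R2: violet, violet → 77; brown ×10 → 770 Ω.
Series: 540 + 770 = 1310 Ω.

1310 Ω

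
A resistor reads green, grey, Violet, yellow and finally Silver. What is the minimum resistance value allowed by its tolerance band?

5283000 Ω

Green → 5 (first significant figure)
Grey → 8 (second significant figure)
Violet → 7 (third significant figure)
Yellow → ×10^4 multiplier
Silver → ±10% tolerance
587 × 10000 = 5870000 Ω
Minimum = 5870000 × (1 − 10/100) = 5283000 Ω.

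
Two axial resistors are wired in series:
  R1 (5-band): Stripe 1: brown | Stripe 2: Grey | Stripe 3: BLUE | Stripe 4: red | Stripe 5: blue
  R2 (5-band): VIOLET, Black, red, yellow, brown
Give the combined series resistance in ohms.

R1: brown, grey, blue → 186; red ×10^2 → 18600 Ω.
R2: violet, black, red → 702; yellow ×10^4 → 7020000 Ω.
Series: 18600 + 7020000 = 7038600 Ω.

7038600 Ω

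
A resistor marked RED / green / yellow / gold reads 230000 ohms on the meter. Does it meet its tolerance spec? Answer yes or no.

Red → 2 (first significant figure)
Green → 5 (second significant figure)
Yellow → ×10^4 multiplier
Gold → ±5% tolerance
25 × 10000 = 250000 Ω
Allowed range: 237500 Ω to 262500 Ω.
230000 ohms lies outside that range.

no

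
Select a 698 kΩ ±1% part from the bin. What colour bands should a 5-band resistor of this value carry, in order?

698000 Ω = 698 × 10^3.
6 → blue
9 → white
8 → grey
Multiplier 10^3 → orange.
±1% tolerance → brown.

blue, white, grey, orange, brown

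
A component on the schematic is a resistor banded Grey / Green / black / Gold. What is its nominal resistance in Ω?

85 Ω

Grey → 8 (first significant figure)
Green → 5 (second significant figure)
Black → ×1 multiplier
85 × 1 = 85 Ω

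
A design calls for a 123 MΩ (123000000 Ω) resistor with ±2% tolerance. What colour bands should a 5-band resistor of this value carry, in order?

brown, red, orange, blue, red

123000000 Ω = 123 × 10^6.
1 → brown
2 → red
3 → orange
Multiplier 10^6 → blue.
±2% tolerance → red.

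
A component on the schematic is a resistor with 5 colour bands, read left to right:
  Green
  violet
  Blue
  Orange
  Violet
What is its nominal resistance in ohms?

Green → 5 (first significant figure)
Violet → 7 (second significant figure)
Blue → 6 (third significant figure)
Orange → ×10^3 multiplier
576 × 1000 = 576000 Ω

576000 Ω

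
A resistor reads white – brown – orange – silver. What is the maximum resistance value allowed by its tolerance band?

100100 Ω

White → 9 (first significant figure)
Brown → 1 (second significant figure)
Orange → ×10^3 multiplier
Silver → ±10% tolerance
91 × 1000 = 91000 Ω
Maximum = 91000 × (1 + 10/100) = 100100 Ω.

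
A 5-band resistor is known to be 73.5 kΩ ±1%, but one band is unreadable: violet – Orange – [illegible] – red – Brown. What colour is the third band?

73500 Ω = 735 × 10^2.
The third band gives digit 5 of the significand, and 5 is green.

green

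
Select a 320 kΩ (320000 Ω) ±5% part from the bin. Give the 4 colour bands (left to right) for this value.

320000 Ω = 32 × 10^4.
3 → orange
2 → red
Multiplier 10^4 → yellow.
±5% tolerance → gold.

orange, red, yellow, gold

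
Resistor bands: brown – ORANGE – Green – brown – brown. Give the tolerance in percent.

The last band, brown, is the tolerance band.
Brown corresponds to ±1%.

±1%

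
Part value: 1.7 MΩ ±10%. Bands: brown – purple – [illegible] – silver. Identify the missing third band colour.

green

1700000 Ω = 17 × 10^5.
The third band is the multiplier, 10^5, which is green.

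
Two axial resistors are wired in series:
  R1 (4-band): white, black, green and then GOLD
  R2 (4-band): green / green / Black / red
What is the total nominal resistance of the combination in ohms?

9000055 Ω

R1: white, black → 90; green ×10^5 → 9000000 Ω.
R2: green, green → 55; black ×1 → 55 Ω.
Series: 9000000 + 55 = 9000055 Ω.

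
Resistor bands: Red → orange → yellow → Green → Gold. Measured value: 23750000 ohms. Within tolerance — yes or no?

Red → 2 (first significant figure)
Orange → 3 (second significant figure)
Yellow → 4 (third significant figure)
Green → ×10^5 multiplier
Gold → ±5% tolerance
234 × 100000 = 23400000 Ω
Allowed range: 22230000 Ω to 24570000 Ω.
23750000 ohms lies inside that range.

yes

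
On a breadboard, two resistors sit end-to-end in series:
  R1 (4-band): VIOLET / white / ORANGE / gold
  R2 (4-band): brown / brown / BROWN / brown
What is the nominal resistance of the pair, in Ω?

79110 Ω

R1: violet, white → 79; orange ×10^3 → 79000 Ω.
R2: brown, brown → 11; brown ×10 → 110 Ω.
Series: 79000 + 110 = 79110 Ω.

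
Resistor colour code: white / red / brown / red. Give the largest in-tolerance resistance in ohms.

938.4 Ω

White → 9 (first significant figure)
Red → 2 (second significant figure)
Brown → ×10 multiplier
Red → ±2% tolerance
92 × 10 = 920 Ω
Largest = 920 × (1 + 2/100) = 938.4 Ω.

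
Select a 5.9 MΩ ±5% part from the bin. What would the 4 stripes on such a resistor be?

5900000 Ω = 59 × 10^5.
5 → green
9 → white
Multiplier 10^5 → green.
±5% tolerance → gold.

green, white, green, gold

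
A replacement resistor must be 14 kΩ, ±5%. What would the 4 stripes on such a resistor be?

14000 Ω = 14 × 10^3.
1 → brown
4 → yellow
Multiplier 10^3 → orange.
±5% tolerance → gold.

brown, yellow, orange, gold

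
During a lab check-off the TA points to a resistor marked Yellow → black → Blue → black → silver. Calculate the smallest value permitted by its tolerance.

Yellow → 4 (first significant figure)
Black → 0 (second significant figure)
Blue → 6 (third significant figure)
Black → ×1 multiplier
Silver → ±10% tolerance
406 × 1 = 406 Ω
Smallest = 406 × (1 − 10/100) = 365.4 Ω.

365.4 Ω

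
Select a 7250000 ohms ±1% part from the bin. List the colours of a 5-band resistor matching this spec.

7250000 Ω = 725 × 10^4.
7 → violet
2 → red
5 → green
Multiplier 10^4 → yellow.
±1% tolerance → brown.

violet, red, green, yellow, brown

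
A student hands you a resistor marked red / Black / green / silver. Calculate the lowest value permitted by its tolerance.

1800000 Ω

Red → 2 (first significant figure)
Black → 0 (second significant figure)
Green → ×10^5 multiplier
Silver → ±10% tolerance
20 × 100000 = 2000000 Ω
Lowest = 2000000 × (1 − 10/100) = 1800000 Ω.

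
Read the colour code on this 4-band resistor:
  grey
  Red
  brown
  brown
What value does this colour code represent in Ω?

820 Ω

Grey → 8 (first significant figure)
Red → 2 (second significant figure)
Brown → ×10 multiplier
82 × 10 = 820 Ω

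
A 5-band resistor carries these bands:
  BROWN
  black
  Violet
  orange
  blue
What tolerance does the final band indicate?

The last band, blue, is the tolerance band.
Blue corresponds to ±0.25%.

±0.25%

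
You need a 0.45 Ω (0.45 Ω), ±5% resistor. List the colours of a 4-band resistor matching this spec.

yellow, green, silver, gold

0.45 Ω = 45 × 10^-2.
4 → yellow
5 → green
Multiplier 10^-2 → silver.
±5% tolerance → gold.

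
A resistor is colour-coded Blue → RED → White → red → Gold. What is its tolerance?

The last band, gold, is the tolerance band.
Gold corresponds to ±5%.

±5%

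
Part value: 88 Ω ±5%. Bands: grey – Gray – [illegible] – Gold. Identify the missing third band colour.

88 Ω = 88 × 10^0.
The third band is the multiplier, 10^0, which is black.

black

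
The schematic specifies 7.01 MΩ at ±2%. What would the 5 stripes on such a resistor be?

violet, black, brown, yellow, red

7010000 Ω = 701 × 10^4.
7 → violet
0 → black
1 → brown
Multiplier 10^4 → yellow.
±2% tolerance → red.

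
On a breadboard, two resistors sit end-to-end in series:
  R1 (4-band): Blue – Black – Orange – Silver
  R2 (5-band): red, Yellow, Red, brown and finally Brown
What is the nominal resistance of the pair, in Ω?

R1: blue, black → 60; orange ×10^3 → 60000 Ω.
R2: red, yellow, red → 242; brown ×10 → 2420 Ω.
Series: 60000 + 2420 = 62420 Ω.

62420 Ω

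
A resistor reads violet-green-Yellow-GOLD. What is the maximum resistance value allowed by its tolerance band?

787500 Ω

Violet → 7 (first significant figure)
Green → 5 (second significant figure)
Yellow → ×10^4 multiplier
Gold → ±5% tolerance
75 × 10000 = 750000 Ω
Maximum = 750000 × (1 + 5/100) = 787500 Ω.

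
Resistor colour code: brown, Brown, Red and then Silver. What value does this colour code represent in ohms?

Brown → 1 (first significant figure)
Brown → 1 (second significant figure)
Red → ×10^2 multiplier
11 × 100 = 1100 Ω

1100 Ω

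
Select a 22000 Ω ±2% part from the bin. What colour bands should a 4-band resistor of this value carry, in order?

red, red, orange, red

22000 Ω = 22 × 10^3.
2 → red
2 → red
Multiplier 10^3 → orange.
±2% tolerance → red.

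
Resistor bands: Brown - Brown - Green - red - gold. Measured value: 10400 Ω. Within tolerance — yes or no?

no

Brown → 1 (first significant figure)
Brown → 1 (second significant figure)
Green → 5 (third significant figure)
Red → ×10^2 multiplier
Gold → ±5% tolerance
115 × 100 = 11500 Ω
Allowed range: 10925 Ω to 12075 Ω.
10400 Ω lies outside that range.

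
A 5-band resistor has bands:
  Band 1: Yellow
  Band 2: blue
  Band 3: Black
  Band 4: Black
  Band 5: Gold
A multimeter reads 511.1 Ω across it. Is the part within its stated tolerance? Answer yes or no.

Yellow → 4 (first significant figure)
Blue → 6 (second significant figure)
Black → 0 (third significant figure)
Black → ×1 multiplier
Gold → ±5% tolerance
460 × 1 = 460 Ω
Allowed range: 437 Ω to 483 Ω.
511.1 Ω lies outside that range.

no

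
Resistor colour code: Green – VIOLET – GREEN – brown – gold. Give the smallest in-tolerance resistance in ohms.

Green → 5 (first significant figure)
Violet → 7 (second significant figure)
Green → 5 (third significant figure)
Brown → ×10 multiplier
Gold → ±5% tolerance
575 × 10 = 5750 Ω
Smallest = 5750 × (1 − 5/100) = 5462.5 Ω.

5462.5 Ω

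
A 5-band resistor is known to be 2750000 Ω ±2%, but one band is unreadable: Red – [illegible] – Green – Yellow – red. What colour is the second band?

violet

2750000 Ω = 275 × 10^4.
The second band gives digit 7 of the significand, and 7 is violet.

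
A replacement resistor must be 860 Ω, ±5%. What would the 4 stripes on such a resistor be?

grey, blue, brown, gold

860 Ω = 86 × 10^1.
8 → grey
6 → blue
Multiplier 10^1 → brown.
±5% tolerance → gold.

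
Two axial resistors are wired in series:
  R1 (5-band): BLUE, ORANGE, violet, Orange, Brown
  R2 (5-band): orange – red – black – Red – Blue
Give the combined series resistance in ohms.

669000 Ω

R1: blue, orange, violet → 637; orange ×10^3 → 637000 Ω.
R2: orange, red, black → 320; red ×10^2 → 32000 Ω.
Series: 637000 + 32000 = 669000 Ω.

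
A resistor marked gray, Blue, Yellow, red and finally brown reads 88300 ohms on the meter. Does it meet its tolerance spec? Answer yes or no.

no

Grey → 8 (first significant figure)
Blue → 6 (second significant figure)
Yellow → 4 (third significant figure)
Red → ×10^2 multiplier
Brown → ±1% tolerance
864 × 100 = 86400 Ω
Allowed range: 85536 Ω to 87264 Ω.
88300 ohms lies outside that range.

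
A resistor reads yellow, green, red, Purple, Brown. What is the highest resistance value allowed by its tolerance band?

Yellow → 4 (first significant figure)
Green → 5 (second significant figure)
Red → 2 (third significant figure)
Violet → ×10^7 multiplier
Brown → ±1% tolerance
452 × 10000000 = 4520000000 Ω
Highest = 4520000000 × (1 + 1/100) = 4565200000 Ω.

4565200000 Ω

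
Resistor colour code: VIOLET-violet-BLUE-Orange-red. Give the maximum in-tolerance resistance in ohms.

791520 Ω

Violet → 7 (first significant figure)
Violet → 7 (second significant figure)
Blue → 6 (third significant figure)
Orange → ×10^3 multiplier
Red → ±2% tolerance
776 × 1000 = 776000 Ω
Maximum = 776000 × (1 + 2/100) = 791520 Ω.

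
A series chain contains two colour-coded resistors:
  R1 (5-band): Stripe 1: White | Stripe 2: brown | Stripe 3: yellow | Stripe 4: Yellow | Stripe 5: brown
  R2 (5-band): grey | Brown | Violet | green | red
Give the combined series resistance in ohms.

90840000 Ω

R1: white, brown, yellow → 914; yellow ×10^4 → 9140000 Ω.
R2: grey, brown, violet → 817; green ×10^5 → 81700000 Ω.
Series: 9140000 + 81700000 = 90840000 Ω.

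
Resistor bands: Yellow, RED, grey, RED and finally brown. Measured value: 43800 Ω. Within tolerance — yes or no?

Yellow → 4 (first significant figure)
Red → 2 (second significant figure)
Grey → 8 (third significant figure)
Red → ×10^2 multiplier
Brown → ±1% tolerance
428 × 100 = 42800 Ω
Allowed range: 42372 Ω to 43228 Ω.
43800 Ω lies outside that range.

no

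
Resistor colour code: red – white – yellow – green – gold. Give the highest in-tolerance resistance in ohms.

Red → 2 (first significant figure)
White → 9 (second significant figure)
Yellow → 4 (third significant figure)
Green → ×10^5 multiplier
Gold → ±5% tolerance
294 × 100000 = 29400000 Ω
Highest = 29400000 × (1 + 5/100) = 30870000 Ω.

30870000 Ω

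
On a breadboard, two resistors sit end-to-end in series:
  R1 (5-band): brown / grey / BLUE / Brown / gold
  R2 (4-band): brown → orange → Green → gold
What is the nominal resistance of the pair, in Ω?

R1: brown, grey, blue → 186; brown ×10 → 1860 Ω.
R2: brown, orange → 13; green ×10^5 → 1300000 Ω.
Series: 1860 + 1300000 = 1301860 Ω.

1301860 Ω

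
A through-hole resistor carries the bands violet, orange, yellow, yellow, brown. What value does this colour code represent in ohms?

Violet → 7 (first significant figure)
Orange → 3 (second significant figure)
Yellow → 4 (third significant figure)
Yellow → ×10^4 multiplier
734 × 10000 = 7340000 Ω

7340000 Ω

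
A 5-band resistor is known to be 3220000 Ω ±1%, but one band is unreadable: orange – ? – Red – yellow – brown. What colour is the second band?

3220000 Ω = 322 × 10^4.
The second band gives digit 2 of the significand, and 2 is red.

red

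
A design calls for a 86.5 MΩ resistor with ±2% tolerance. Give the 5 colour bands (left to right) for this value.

grey, blue, green, green, red

86500000 Ω = 865 × 10^5.
8 → grey
6 → blue
5 → green
Multiplier 10^5 → green.
±2% tolerance → red.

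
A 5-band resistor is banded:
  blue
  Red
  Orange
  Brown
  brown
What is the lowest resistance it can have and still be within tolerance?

6167.7 Ω

Blue → 6 (first significant figure)
Red → 2 (second significant figure)
Orange → 3 (third significant figure)
Brown → ×10 multiplier
Brown → ±1% tolerance
623 × 10 = 6230 Ω
Lowest = 6230 × (1 − 1/100) = 6167.7 Ω.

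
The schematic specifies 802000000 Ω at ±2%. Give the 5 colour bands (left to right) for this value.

grey, black, red, blue, red

802000000 Ω = 802 × 10^6.
8 → grey
0 → black
2 → red
Multiplier 10^6 → blue.
±2% tolerance → red.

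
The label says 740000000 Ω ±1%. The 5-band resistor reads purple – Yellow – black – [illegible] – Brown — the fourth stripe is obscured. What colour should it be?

blue

740000000 Ω = 740 × 10^6.
The fourth band is the multiplier, 10^6, which is blue.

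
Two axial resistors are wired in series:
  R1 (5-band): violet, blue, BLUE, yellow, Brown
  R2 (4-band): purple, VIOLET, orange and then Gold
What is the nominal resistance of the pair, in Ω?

7737000 Ω

R1: violet, blue, blue → 766; yellow ×10^4 → 7660000 Ω.
R2: violet, violet → 77; orange ×10^3 → 77000 Ω.
Series: 7660000 + 77000 = 7737000 Ω.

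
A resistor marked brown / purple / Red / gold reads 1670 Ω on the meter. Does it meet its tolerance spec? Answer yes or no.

yes

Brown → 1 (first significant figure)
Violet → 7 (second significant figure)
Red → ×10^2 multiplier
Gold → ±5% tolerance
17 × 100 = 1700 Ω
Allowed range: 1615 Ω to 1785 Ω.
1670 Ω lies inside that range.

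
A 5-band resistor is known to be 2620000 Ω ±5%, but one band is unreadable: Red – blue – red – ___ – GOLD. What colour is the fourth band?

yellow

2620000 Ω = 262 × 10^4.
The fourth band is the multiplier, 10^4, which is yellow.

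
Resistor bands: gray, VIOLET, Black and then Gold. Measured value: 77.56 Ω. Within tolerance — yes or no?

no

Grey → 8 (first significant figure)
Violet → 7 (second significant figure)
Black → ×1 multiplier
Gold → ±5% tolerance
87 × 1 = 87 Ω
Allowed range: 82.65 Ω to 91.35 Ω.
77.56 Ω lies outside that range.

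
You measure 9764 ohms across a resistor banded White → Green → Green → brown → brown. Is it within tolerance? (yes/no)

White → 9 (first significant figure)
Green → 5 (second significant figure)
Green → 5 (third significant figure)
Brown → ×10 multiplier
Brown → ±1% tolerance
955 × 10 = 9550 Ω
Allowed range: 9454.5 Ω to 9645.5 Ω.
9764 ohms lies outside that range.

no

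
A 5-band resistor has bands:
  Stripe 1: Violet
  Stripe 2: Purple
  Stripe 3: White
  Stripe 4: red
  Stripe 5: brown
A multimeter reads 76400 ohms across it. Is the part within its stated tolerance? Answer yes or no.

no

Violet → 7 (first significant figure)
Violet → 7 (second significant figure)
White → 9 (third significant figure)
Red → ×10^2 multiplier
Brown → ±1% tolerance
779 × 100 = 77900 Ω
Allowed range: 77121 Ω to 78679 Ω.
76400 ohms lies outside that range.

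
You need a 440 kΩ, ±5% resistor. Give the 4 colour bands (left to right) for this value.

440000 Ω = 44 × 10^4.
4 → yellow
4 → yellow
Multiplier 10^4 → yellow.
±5% tolerance → gold.

yellow, yellow, yellow, gold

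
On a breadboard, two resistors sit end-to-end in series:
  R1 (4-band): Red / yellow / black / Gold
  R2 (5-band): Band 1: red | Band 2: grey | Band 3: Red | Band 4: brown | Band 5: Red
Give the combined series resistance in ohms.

R1: red, yellow → 24; black ×1 → 24 Ω.
R2: red, grey, red → 282; brown ×10 → 2820 Ω.
Series: 24 + 2820 = 2844 Ω.

2844 Ω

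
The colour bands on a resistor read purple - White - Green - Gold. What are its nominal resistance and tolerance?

7900000 Ω ±5%

Violet → 7 (first significant figure)
White → 9 (second significant figure)
Green → ×10^5 multiplier
Gold → ±5% tolerance
79 × 100000 = 7900000 Ω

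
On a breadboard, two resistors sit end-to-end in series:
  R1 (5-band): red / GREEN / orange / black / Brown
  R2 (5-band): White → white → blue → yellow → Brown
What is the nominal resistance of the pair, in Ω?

9960253 Ω

R1: red, green, orange → 253; black ×1 → 253 Ω.
R2: white, white, blue → 996; yellow ×10^4 → 9960000 Ω.
Series: 253 + 9960000 = 9960253 Ω.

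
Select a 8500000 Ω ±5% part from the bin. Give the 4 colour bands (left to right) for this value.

8500000 Ω = 85 × 10^5.
8 → grey
5 → green
Multiplier 10^5 → green.
±5% tolerance → gold.

grey, green, green, gold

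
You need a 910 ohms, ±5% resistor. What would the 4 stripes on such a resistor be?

white, brown, brown, gold

910 Ω = 91 × 10^1.
9 → white
1 → brown
Multiplier 10^1 → brown.
±5% tolerance → gold.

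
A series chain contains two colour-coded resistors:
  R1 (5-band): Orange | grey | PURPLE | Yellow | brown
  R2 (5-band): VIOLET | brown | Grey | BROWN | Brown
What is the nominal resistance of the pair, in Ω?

R1: orange, grey, violet → 387; yellow ×10^4 → 3870000 Ω.
R2: violet, brown, grey → 718; brown ×10 → 7180 Ω.
Series: 3870000 + 7180 = 3877180 Ω.

3877180 Ω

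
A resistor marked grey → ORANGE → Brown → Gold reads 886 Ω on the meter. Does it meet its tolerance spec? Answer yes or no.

no

Grey → 8 (first significant figure)
Orange → 3 (second significant figure)
Brown → ×10 multiplier
Gold → ±5% tolerance
83 × 10 = 830 Ω
Allowed range: 788.5 Ω to 871.5 Ω.
886 Ω lies outside that range.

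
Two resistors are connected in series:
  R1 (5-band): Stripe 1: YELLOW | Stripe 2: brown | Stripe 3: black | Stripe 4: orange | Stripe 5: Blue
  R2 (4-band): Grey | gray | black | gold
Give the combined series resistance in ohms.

R1: yellow, brown, black → 410; orange ×10^3 → 410000 Ω.
R2: grey, grey → 88; black ×1 → 88 Ω.
Series: 410000 + 88 = 410088 Ω.

410088 Ω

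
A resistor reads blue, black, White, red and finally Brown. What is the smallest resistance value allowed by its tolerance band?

Blue → 6 (first significant figure)
Black → 0 (second significant figure)
White → 9 (third significant figure)
Red → ×10^2 multiplier
Brown → ±1% tolerance
609 × 100 = 60900 Ω
Smallest = 60900 × (1 − 1/100) = 60291 Ω.

60291 Ω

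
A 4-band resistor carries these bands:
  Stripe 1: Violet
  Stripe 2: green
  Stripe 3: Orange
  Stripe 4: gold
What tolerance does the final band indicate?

The last band, gold, is the tolerance band.
Gold corresponds to ±5%.

±5%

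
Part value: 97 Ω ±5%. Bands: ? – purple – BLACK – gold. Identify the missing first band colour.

white

97 Ω = 97 × 10^0.
The first band gives digit 9 of the significand, and 9 is white.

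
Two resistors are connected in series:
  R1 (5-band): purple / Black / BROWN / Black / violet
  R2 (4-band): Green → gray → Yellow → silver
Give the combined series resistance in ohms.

R1: violet, black, brown → 701; black ×1 → 701 Ω.
R2: green, grey → 58; yellow ×10^4 → 580000 Ω.
Series: 701 + 580000 = 580701 Ω.

580701 Ω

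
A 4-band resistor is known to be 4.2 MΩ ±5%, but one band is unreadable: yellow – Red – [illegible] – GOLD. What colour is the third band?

green

4200000 Ω = 42 × 10^5.
The third band is the multiplier, 10^5, which is green.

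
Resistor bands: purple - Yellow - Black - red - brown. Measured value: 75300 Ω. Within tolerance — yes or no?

Violet → 7 (first significant figure)
Yellow → 4 (second significant figure)
Black → 0 (third significant figure)
Red → ×10^2 multiplier
Brown → ±1% tolerance
740 × 100 = 74000 Ω
Allowed range: 73260 Ω to 74740 Ω.
75300 Ω lies outside that range.

no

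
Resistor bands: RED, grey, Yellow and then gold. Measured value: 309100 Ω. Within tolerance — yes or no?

no

Red → 2 (first significant figure)
Grey → 8 (second significant figure)
Yellow → ×10^4 multiplier
Gold → ±5% tolerance
28 × 10000 = 280000 Ω
Allowed range: 266000 Ω to 294000 Ω.
309100 Ω lies outside that range.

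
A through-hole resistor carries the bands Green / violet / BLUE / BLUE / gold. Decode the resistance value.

Green → 5 (first significant figure)
Violet → 7 (second significant figure)
Blue → 6 (third significant figure)
Blue → ×10^6 multiplier
576 × 1000000 = 576000000 Ω

576000000 Ω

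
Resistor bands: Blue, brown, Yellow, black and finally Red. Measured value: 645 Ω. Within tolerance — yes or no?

Blue → 6 (first significant figure)
Brown → 1 (second significant figure)
Yellow → 4 (third significant figure)
Black → ×1 multiplier
Red → ±2% tolerance
614 × 1 = 614 Ω
Allowed range: 601.72 Ω to 626.28 Ω.
645 Ω lies outside that range.

no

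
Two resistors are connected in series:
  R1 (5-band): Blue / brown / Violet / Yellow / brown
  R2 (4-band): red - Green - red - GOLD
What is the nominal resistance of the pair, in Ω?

6172500 Ω

R1: blue, brown, violet → 617; yellow ×10^4 → 6170000 Ω.
R2: red, green → 25; red ×10^2 → 2500 Ω.
Series: 6170000 + 2500 = 6172500 Ω.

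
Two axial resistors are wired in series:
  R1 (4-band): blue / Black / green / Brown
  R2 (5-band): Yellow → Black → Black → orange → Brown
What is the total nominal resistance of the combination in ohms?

R1: blue, black → 60; green ×10^5 → 6000000 Ω.
R2: yellow, black, black → 400; orange ×10^3 → 400000 Ω.
Series: 6000000 + 400000 = 6400000 Ω.

6400000 Ω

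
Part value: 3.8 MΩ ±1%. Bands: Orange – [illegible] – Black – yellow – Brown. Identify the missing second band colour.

grey

3800000 Ω = 380 × 10^4.
The second band gives digit 8 of the significand, and 8 is grey.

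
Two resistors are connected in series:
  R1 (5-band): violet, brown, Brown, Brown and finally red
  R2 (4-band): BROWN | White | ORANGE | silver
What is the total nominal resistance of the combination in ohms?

26110 Ω

R1: violet, brown, brown → 711; brown ×10 → 7110 Ω.
R2: brown, white → 19; orange ×10^3 → 19000 Ω.
Series: 7110 + 19000 = 26110 Ω.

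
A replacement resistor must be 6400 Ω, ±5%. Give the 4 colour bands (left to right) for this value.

blue, yellow, red, gold

6400 Ω = 64 × 10^2.
6 → blue
4 → yellow
Multiplier 10^2 → red.
±5% tolerance → gold.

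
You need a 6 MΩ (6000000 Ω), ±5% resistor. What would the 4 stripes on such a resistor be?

blue, black, green, gold

6000000 Ω = 60 × 10^5.
6 → blue
0 → black
Multiplier 10^5 → green.
±5% tolerance → gold.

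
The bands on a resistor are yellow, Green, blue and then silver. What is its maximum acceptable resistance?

Yellow → 4 (first significant figure)
Green → 5 (second significant figure)
Blue → ×10^6 multiplier
Silver → ±10% tolerance
45 × 1000000 = 45000000 Ω
Maximum = 45000000 × (1 + 10/100) = 49500000 Ω.

49500000 Ω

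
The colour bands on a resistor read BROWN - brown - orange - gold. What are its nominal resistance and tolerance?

Brown → 1 (first significant figure)
Brown → 1 (second significant figure)
Orange → ×10^3 multiplier
Gold → ±5% tolerance
11 × 1000 = 11000 Ω

11000 Ω ±5%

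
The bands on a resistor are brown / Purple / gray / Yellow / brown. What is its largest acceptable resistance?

1797800 Ω

Brown → 1 (first significant figure)
Violet → 7 (second significant figure)
Grey → 8 (third significant figure)
Yellow → ×10^4 multiplier
Brown → ±1% tolerance
178 × 10000 = 1780000 Ω
Largest = 1780000 × (1 + 1/100) = 1797800 Ω.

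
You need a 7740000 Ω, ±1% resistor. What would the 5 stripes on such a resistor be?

violet, violet, yellow, yellow, brown

7740000 Ω = 774 × 10^4.
7 → violet
7 → violet
4 → yellow
Multiplier 10^4 → yellow.
±1% tolerance → brown.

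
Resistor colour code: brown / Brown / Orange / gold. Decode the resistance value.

11000 Ω

Brown → 1 (first significant figure)
Brown → 1 (second significant figure)
Orange → ×10^3 multiplier
11 × 1000 = 11000 Ω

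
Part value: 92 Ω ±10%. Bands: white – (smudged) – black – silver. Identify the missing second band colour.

92 Ω = 92 × 10^0.
The second band gives digit 2 of the significand, and 2 is red.

red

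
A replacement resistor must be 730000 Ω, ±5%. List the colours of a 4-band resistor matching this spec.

730000 Ω = 73 × 10^4.
7 → violet
3 → orange
Multiplier 10^4 → yellow.
±5% tolerance → gold.

violet, orange, yellow, gold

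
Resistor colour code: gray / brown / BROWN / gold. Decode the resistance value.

810 Ω

Grey → 8 (first significant figure)
Brown → 1 (second significant figure)
Brown → ×10 multiplier
81 × 10 = 810 Ω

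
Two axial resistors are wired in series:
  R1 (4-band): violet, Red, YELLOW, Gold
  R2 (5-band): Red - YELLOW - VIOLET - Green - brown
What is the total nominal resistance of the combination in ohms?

25420000 Ω

R1: violet, red → 72; yellow ×10^4 → 720000 Ω.
R2: red, yellow, violet → 247; green ×10^5 → 24700000 Ω.
Series: 720000 + 24700000 = 25420000 Ω.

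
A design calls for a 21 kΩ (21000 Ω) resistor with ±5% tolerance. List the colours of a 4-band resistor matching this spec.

red, brown, orange, gold

21000 Ω = 21 × 10^3.
2 → red
1 → brown
Multiplier 10^3 → orange.
±5% tolerance → gold.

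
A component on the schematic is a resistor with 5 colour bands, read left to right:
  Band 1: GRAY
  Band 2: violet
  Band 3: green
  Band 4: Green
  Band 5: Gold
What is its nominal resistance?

Grey → 8 (first significant figure)
Violet → 7 (second significant figure)
Green → 5 (third significant figure)
Green → ×10^5 multiplier
875 × 100000 = 87500000 Ω

87500000 Ω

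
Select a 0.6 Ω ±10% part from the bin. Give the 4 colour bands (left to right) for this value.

blue, black, silver, silver

0.6 Ω = 60 × 10^-2.
6 → blue
0 → black
Multiplier 10^-2 → silver.
±10% tolerance → silver.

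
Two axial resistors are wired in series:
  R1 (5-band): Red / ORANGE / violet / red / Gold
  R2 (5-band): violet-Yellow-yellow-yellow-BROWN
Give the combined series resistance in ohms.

R1: red, orange, violet → 237; red ×10^2 → 23700 Ω.
R2: violet, yellow, yellow → 744; yellow ×10^4 → 7440000 Ω.
Series: 23700 + 7440000 = 7463700 Ω.

7463700 Ω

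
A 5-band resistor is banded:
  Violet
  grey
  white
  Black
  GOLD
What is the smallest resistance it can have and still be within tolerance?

Violet → 7 (first significant figure)
Grey → 8 (second significant figure)
White → 9 (third significant figure)
Black → ×1 multiplier
Gold → ±5% tolerance
789 × 1 = 789 Ω
Smallest = 789 × (1 − 5/100) = 749.55 Ω.

749.55 Ω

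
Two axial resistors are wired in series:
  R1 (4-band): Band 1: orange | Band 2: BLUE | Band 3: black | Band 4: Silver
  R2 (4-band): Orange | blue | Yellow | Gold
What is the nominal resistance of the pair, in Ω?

360036 Ω

R1: orange, blue → 36; black ×1 → 36 Ω.
R2: orange, blue → 36; yellow ×10^4 → 360000 Ω.
Series: 36 + 360000 = 360036 Ω.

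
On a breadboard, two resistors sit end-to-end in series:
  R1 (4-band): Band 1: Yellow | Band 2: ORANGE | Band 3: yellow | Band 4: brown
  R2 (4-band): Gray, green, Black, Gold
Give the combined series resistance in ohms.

R1: yellow, orange → 43; yellow ×10^4 → 430000 Ω.
R2: grey, green → 85; black ×1 → 85 Ω.
Series: 430000 + 85 = 430085 Ω.

430085 Ω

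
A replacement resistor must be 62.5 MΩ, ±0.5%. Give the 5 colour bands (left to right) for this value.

blue, red, green, green, green

62500000 Ω = 625 × 10^5.
6 → blue
2 → red
5 → green
Multiplier 10^5 → green.
±0.5% tolerance → green.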